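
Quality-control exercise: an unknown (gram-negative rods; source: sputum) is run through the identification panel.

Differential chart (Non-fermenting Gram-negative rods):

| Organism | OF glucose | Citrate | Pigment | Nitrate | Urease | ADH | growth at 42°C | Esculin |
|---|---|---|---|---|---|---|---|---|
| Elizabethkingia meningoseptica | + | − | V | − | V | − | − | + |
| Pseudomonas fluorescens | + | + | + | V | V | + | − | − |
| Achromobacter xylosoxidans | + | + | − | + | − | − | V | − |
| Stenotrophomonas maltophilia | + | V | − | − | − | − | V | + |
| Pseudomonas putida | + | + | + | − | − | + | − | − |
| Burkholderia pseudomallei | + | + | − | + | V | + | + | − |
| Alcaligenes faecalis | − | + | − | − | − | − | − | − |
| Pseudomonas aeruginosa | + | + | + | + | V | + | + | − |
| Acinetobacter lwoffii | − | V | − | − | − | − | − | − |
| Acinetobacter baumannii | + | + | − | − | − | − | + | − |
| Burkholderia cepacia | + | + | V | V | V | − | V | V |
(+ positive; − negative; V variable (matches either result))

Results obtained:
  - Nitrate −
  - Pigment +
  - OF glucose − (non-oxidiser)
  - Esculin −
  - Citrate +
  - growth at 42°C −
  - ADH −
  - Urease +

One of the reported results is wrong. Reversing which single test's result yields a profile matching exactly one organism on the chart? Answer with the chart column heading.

OF glucose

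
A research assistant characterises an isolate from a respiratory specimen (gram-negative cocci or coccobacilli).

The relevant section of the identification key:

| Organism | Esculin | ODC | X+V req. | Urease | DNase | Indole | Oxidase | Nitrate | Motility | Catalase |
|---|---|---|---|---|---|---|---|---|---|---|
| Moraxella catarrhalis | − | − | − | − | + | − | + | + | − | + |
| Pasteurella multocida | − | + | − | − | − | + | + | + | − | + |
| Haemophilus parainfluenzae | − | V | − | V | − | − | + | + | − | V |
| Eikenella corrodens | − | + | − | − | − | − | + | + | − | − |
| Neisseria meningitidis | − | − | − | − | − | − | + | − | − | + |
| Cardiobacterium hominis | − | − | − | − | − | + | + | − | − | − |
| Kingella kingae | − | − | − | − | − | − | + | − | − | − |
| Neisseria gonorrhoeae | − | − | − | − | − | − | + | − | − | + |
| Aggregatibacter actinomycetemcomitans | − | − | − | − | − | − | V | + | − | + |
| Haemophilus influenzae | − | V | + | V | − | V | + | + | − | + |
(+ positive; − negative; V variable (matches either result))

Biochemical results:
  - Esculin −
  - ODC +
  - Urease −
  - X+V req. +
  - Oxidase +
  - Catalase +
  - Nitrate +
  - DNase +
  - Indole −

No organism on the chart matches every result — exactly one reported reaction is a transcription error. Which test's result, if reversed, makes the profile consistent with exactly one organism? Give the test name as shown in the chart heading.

As reported, no row in the chart matches all 9 reactions.
Reversing ODC → still no organism matches.
Reversing Catalase → still no organism matches.
Reversing DNase (to −) → unique match: Haemophilus influenzae.
Reversing Indole → still no organism matches.
Reversing X+V req. → still no organism matches.
Reversing Esculin → still no organism matches.
Reversing Nitrate → still no organism matches.
Reversing Urease → still no organism matches.
Reversing Oxidase → still no organism matches.

DNase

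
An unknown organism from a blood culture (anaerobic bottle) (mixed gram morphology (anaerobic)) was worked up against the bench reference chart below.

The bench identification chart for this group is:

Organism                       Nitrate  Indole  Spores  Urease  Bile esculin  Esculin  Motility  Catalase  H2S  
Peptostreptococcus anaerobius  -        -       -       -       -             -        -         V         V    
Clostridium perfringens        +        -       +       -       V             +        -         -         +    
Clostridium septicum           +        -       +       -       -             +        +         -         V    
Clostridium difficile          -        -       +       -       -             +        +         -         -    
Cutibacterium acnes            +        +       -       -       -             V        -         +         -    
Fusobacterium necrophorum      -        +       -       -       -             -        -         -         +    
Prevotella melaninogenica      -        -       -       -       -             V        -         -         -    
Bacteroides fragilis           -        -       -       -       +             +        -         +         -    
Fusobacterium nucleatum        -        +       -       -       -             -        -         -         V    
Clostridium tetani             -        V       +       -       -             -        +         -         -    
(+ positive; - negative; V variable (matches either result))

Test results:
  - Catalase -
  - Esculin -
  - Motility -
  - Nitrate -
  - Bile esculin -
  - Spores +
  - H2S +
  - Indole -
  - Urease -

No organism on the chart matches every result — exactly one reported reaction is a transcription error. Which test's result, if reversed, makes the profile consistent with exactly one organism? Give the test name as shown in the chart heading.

As reported, no row in the chart matches all 9 reactions.
Reversing Bile esculin → still no organism matches.
Reversing Esculin → still no organism matches.
Reversing Catalase → still no organism matches.
Reversing Urease → still no organism matches.
Reversing H2S → still no organism matches.
Reversing Motility → still no organism matches.
Reversing Indole → still no organism matches.
Reversing Spores (to -) → unique match: Peptostreptococcus anaerobius.
Reversing Nitrate → still no organism matches.

Spores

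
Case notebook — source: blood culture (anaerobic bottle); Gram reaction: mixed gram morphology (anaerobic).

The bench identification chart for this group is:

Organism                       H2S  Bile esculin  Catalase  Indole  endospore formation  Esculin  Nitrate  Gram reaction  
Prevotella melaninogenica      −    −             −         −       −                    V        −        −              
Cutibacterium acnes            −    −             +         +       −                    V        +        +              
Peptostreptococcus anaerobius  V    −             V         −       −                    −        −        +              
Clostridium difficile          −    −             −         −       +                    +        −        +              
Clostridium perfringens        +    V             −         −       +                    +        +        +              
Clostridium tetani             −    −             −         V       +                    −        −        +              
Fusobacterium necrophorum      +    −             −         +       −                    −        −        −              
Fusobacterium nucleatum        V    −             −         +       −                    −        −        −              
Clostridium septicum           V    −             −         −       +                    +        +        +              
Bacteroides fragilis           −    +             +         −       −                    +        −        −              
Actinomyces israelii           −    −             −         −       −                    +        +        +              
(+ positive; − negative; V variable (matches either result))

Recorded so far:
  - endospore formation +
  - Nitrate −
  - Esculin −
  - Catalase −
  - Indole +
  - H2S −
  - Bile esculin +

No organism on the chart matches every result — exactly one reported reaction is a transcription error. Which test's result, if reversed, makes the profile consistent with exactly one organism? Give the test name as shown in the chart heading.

Bile esculin

As reported, no row in the chart matches all 7 reactions.
Reversing Catalase → still no organism matches.
Reversing H2S → still no organism matches.
Reversing Nitrate → still no organism matches.
Reversing Esculin → still no organism matches.
Reversing Bile esculin (to −) → unique match: Clostridium tetani.
Reversing Indole → still no organism matches.
Reversing endospore formation → still no organism matches.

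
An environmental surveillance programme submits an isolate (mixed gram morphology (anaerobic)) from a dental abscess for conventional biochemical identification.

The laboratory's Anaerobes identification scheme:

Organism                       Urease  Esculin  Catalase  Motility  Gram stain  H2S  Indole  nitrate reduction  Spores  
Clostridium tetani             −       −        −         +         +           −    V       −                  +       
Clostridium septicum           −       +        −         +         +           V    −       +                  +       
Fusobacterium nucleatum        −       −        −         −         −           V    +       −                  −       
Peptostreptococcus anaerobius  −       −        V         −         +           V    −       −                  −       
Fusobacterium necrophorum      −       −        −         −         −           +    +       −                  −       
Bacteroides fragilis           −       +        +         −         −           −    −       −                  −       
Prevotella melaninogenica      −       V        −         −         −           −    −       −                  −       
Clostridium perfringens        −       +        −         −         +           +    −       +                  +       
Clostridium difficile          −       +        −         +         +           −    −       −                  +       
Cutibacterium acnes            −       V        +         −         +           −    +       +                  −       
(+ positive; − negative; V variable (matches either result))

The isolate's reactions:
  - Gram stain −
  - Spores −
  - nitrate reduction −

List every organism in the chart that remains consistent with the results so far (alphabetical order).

Bacteroides fragilis, Fusobacterium necrophorum, Fusobacterium nucleatum, Prevotella melaninogenica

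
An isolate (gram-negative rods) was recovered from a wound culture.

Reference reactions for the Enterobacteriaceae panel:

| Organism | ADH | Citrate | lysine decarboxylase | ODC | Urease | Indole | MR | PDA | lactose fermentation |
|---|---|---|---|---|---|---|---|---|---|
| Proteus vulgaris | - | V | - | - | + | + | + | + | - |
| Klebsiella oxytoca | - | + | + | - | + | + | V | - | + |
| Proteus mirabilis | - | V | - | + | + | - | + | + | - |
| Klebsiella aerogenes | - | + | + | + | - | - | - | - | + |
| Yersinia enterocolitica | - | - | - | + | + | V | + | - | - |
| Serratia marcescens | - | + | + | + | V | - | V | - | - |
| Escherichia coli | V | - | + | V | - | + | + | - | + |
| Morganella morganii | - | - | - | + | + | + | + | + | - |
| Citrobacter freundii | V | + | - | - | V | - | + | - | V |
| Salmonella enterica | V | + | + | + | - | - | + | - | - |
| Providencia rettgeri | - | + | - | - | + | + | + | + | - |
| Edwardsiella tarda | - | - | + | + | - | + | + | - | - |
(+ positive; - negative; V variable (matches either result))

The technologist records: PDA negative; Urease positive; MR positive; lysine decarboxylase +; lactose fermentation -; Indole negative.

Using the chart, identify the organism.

Serratia marcescens

Indole -: excludes 6 organisms — 6 left.
PDA -: excludes Proteus mirabilis — 5 left.
MR +: excludes Klebsiella aerogenes — 4 left.
lactose fermentation -: all 4 remaining candidates are consistent.
lysine decarboxylase +: excludes Yersinia enterocolitica, Citrobacter freundii — 2 left.
Urease +: excludes Salmonella enterica — 1 left.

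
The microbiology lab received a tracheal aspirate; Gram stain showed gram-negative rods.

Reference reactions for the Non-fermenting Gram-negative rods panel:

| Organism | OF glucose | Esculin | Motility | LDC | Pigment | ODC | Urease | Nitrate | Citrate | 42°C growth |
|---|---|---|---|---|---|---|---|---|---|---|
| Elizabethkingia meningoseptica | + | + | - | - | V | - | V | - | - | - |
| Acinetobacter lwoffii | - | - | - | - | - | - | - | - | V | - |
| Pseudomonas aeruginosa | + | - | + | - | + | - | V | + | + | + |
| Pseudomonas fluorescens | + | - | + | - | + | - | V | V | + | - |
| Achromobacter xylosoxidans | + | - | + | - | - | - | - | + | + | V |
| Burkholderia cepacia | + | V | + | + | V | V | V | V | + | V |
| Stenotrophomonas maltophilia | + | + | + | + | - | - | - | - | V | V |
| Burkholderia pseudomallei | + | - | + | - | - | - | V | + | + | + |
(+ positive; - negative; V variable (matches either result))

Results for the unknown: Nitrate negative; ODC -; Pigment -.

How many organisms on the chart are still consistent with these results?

4

Nitrate -: excludes Pseudomonas aeruginosa, Achromobacter xylosoxidans, Burkholderia pseudomallei — 5 left.
Pigment -: excludes Pseudomonas fluorescens — 4 left.
ODC -: all 4 remaining candidates are consistent.
Still consistent: Acinetobacter lwoffii, Burkholderia cepacia, Elizabethkingia meningoseptica, Stenotrophomonas maltophilia.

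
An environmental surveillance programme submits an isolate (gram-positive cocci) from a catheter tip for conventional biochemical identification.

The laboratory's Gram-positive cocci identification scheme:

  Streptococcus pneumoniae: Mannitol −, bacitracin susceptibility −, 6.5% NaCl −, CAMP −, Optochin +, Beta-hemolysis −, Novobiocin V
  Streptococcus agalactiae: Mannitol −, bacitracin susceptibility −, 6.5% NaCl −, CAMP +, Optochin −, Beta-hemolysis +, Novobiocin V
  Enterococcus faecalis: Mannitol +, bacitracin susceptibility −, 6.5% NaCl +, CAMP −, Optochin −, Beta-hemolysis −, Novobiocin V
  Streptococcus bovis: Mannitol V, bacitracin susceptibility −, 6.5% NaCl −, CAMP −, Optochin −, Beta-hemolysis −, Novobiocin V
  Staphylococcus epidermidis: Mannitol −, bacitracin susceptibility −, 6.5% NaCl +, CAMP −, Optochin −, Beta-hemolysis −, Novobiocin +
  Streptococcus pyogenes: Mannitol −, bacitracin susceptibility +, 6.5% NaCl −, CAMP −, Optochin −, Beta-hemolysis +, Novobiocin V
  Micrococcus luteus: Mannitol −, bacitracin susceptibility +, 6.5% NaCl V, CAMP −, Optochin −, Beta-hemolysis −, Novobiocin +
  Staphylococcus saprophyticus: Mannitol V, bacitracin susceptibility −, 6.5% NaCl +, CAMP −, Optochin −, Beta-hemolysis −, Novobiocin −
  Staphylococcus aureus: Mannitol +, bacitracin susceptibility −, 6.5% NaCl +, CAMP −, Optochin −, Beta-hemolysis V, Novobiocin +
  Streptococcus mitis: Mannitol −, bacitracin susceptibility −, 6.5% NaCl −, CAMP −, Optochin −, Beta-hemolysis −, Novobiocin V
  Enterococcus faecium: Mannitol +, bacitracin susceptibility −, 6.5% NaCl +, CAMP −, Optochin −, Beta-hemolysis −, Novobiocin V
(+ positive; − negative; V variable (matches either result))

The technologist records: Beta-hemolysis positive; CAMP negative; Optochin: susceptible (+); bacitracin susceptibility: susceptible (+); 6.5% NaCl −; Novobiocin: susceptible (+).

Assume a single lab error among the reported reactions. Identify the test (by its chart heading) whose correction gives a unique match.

Optochin

As reported, no row in the chart matches all 6 reactions.
Reversing 6.5% NaCl → still no organism matches.
Reversing Beta-hemolysis → still no organism matches.
Reversing CAMP → still no organism matches.
Reversing Optochin (to −) → unique match: Streptococcus pyogenes.
Reversing bacitracin susceptibility → still no organism matches.
Reversing Novobiocin → still no organism matches.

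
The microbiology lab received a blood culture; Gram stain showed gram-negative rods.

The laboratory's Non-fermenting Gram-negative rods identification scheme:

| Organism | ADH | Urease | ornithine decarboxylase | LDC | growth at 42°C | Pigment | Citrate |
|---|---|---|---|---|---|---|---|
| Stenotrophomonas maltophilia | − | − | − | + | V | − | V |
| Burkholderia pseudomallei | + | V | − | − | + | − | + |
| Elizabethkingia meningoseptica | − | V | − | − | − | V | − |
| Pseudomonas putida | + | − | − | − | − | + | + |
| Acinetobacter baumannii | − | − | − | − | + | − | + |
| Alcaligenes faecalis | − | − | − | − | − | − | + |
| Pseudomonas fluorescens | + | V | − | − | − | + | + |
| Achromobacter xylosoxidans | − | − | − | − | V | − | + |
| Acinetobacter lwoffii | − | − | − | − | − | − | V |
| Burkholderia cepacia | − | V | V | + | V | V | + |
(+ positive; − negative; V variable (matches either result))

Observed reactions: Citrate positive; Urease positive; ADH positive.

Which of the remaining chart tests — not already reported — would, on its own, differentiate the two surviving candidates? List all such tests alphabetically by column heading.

Citrate +: excludes Elizabethkingia meningoseptica — 9 left.
ADH +: excludes 6 organisms — 3 left.
Urease +: excludes Pseudomonas putida — 2 left.
Two candidates remain: Burkholderia pseudomallei and Pseudomonas fluorescens.
  ornithine decarboxylase: − vs − — same for both, does not separate.
  LDC: − vs − — same for both, does not separate.
  growth at 42°C: Burkholderia pseudomallei +, Pseudomonas fluorescens − — discriminates.
  Pigment: Burkholderia pseudomallei −, Pseudomonas fluorescens + — discriminates.

growth at 42°C, Pigment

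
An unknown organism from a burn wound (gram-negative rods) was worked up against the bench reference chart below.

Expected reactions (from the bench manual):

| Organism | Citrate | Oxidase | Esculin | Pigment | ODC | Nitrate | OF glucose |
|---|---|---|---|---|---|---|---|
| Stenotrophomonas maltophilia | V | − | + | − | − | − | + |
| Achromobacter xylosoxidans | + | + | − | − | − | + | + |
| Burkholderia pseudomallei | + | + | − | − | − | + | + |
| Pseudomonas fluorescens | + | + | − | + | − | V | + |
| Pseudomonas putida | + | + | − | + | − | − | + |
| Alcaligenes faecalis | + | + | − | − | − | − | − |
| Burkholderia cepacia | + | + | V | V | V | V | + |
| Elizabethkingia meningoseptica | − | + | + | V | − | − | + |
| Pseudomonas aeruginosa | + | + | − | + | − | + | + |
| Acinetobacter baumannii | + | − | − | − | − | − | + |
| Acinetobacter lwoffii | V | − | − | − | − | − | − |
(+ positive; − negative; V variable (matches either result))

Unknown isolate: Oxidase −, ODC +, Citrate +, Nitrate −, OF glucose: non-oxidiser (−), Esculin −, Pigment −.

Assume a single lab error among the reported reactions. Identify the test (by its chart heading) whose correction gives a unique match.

As reported, no row in the chart matches all 7 reactions.
Reversing Nitrate → still no organism matches.
Reversing ODC (to −) → unique match: Acinetobacter lwoffii.
Reversing Oxidase → still no organism matches.
Reversing Citrate → still no organism matches.
Reversing Pigment → still no organism matches.
Reversing OF glucose → still no organism matches.
Reversing Esculin → still no organism matches.

ODC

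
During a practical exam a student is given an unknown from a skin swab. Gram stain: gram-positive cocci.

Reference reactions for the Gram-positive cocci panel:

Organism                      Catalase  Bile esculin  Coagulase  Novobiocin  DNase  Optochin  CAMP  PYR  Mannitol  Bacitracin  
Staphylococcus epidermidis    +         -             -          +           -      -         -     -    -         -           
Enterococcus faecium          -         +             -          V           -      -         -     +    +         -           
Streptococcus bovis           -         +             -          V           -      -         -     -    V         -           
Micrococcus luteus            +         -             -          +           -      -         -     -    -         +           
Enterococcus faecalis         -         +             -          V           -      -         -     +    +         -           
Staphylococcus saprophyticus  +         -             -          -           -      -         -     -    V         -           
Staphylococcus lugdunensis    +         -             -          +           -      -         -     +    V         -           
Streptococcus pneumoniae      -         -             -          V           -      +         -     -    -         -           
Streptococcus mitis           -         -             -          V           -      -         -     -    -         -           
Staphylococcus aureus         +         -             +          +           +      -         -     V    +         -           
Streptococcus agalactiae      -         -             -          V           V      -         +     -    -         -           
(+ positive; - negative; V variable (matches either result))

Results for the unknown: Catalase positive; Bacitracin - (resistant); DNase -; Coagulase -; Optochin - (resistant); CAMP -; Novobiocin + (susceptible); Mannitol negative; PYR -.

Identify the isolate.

Staphylococcus epidermidis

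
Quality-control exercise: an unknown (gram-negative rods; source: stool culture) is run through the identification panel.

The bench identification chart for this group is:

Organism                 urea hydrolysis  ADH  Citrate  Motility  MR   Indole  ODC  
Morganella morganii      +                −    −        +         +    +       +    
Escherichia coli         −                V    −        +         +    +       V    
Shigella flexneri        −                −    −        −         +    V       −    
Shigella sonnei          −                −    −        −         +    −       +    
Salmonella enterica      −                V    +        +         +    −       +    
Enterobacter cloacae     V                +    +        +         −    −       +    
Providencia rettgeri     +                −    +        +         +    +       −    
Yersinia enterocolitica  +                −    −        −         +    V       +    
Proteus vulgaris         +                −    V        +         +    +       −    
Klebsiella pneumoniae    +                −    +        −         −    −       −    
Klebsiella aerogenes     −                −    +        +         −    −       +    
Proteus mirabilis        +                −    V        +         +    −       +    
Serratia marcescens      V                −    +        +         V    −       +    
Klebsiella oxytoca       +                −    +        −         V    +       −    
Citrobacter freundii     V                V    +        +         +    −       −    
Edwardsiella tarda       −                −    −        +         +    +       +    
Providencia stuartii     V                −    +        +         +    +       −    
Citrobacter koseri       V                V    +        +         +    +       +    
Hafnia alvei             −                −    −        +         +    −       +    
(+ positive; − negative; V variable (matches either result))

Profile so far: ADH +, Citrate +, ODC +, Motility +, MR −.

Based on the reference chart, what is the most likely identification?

Enterobacter cloacae

Citrate +: excludes 7 organisms — 12 left.
MR −: excludes 7 organisms — 5 left.
ODC +: excludes Klebsiella pneumoniae, Klebsiella oxytoca — 3 left.
ADH +: excludes Klebsiella aerogenes, Serratia marcescens — 1 left.
Motility +: the one remaining candidate is consistent.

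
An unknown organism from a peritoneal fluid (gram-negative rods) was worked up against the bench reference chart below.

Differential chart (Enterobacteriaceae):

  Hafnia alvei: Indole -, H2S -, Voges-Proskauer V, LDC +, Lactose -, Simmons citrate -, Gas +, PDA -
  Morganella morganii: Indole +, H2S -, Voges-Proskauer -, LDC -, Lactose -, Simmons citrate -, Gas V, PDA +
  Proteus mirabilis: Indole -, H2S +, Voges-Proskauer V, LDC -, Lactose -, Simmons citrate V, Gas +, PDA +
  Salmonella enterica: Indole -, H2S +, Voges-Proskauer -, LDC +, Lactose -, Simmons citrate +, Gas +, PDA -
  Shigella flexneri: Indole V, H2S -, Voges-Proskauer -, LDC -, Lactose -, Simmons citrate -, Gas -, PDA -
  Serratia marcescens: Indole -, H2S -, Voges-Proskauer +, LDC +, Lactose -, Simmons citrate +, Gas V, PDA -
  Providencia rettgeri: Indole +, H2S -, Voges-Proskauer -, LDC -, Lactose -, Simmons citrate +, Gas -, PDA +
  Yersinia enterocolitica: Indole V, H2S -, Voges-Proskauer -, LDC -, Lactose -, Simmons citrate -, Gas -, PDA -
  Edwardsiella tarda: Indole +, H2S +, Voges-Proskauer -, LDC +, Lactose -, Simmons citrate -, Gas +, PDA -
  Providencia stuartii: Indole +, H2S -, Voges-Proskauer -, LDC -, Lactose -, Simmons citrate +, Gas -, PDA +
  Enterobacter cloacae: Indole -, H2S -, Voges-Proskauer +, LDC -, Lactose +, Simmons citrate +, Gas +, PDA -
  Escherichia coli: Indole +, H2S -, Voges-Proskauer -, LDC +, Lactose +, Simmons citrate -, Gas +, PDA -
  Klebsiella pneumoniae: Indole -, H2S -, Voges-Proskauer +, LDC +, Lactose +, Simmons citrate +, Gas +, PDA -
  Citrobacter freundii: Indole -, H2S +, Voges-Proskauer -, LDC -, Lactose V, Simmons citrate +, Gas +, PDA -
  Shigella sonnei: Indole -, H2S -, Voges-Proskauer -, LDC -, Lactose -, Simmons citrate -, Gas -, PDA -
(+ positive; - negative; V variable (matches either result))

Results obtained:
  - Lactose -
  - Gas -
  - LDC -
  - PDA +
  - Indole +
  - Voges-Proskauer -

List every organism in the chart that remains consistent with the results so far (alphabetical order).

Morganella morganii, Providencia rettgeri, Providencia stuartii

Gas -: excludes 8 organisms — 7 left.
Voges-Proskauer -: excludes Serratia marcescens — 6 left.
Lactose -: all 6 remaining candidates are consistent.
LDC -: all 6 remaining candidates are consistent.
Indole +: excludes Shigella sonnei — 5 left.
PDA +: excludes Shigella flexneri, Yersinia enterocolitica — 3 left.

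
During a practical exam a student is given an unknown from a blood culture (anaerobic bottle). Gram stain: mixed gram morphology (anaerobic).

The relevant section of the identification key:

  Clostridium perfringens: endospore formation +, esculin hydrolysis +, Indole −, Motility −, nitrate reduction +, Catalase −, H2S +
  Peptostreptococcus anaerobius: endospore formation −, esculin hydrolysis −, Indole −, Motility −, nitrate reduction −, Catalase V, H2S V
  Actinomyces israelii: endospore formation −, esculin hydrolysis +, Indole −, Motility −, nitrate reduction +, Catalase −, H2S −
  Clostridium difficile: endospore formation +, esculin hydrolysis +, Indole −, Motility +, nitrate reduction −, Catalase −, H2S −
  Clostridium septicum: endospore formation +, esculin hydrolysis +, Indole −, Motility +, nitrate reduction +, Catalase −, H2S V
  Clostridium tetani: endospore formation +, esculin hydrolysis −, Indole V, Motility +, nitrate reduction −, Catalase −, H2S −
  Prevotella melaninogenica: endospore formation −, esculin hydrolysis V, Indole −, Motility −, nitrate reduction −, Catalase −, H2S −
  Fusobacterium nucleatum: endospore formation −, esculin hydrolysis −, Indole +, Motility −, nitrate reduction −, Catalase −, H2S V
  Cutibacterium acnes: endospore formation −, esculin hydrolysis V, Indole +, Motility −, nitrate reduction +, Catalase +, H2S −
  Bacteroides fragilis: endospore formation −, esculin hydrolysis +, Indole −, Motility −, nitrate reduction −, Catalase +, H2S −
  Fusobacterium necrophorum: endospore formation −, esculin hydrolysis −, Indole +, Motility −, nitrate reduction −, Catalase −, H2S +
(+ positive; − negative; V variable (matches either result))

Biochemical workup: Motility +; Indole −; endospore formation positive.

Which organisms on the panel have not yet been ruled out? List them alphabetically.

Motility +: excludes 8 organisms — 3 left.
endospore formation +: all 3 remaining candidates are consistent.
Indole −: all 3 remaining candidates are consistent.

Clostridium difficile, Clostridium septicum, Clostridium tetani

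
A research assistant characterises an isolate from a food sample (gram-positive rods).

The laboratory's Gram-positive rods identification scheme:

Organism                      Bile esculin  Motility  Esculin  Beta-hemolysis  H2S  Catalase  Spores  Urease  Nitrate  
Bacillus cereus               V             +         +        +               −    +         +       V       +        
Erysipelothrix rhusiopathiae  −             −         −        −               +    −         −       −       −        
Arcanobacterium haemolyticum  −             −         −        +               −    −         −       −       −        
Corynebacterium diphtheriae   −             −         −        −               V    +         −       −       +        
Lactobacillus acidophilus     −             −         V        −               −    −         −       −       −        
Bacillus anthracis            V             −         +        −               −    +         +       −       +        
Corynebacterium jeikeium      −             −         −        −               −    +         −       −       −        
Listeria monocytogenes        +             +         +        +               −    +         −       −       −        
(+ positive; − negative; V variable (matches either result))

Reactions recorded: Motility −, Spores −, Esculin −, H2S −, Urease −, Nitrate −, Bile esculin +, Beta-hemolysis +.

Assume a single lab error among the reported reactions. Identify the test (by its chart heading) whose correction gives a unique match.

Bile esculin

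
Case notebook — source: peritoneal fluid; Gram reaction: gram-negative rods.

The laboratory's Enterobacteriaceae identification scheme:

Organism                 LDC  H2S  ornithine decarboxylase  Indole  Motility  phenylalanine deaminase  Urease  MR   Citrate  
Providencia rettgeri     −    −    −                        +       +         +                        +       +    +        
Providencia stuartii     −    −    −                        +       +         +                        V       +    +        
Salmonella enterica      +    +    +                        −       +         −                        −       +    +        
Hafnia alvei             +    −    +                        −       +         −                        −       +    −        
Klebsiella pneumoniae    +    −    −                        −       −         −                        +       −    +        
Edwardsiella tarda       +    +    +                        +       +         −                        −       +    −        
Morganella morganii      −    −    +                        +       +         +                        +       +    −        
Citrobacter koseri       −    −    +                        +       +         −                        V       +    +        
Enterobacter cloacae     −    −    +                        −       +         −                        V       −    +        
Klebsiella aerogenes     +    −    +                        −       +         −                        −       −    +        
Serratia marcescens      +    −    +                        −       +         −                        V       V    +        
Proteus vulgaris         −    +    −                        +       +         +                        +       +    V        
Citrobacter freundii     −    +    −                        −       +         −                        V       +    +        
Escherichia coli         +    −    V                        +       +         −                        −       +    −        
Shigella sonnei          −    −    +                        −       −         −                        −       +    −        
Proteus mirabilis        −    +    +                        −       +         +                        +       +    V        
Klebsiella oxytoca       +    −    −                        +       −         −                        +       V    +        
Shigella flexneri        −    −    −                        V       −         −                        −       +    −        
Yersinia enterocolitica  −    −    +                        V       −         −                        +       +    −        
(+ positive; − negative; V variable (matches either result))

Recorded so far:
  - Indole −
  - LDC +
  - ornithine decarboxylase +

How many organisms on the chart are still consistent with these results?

Indole −: excludes 8 organisms — 11 left.
LDC +: excludes 6 organisms — 5 left.
ornithine decarboxylase +: excludes Klebsiella pneumoniae — 4 left.
Still consistent: Hafnia alvei, Klebsiella aerogenes, Salmonella enterica, Serratia marcescens.

4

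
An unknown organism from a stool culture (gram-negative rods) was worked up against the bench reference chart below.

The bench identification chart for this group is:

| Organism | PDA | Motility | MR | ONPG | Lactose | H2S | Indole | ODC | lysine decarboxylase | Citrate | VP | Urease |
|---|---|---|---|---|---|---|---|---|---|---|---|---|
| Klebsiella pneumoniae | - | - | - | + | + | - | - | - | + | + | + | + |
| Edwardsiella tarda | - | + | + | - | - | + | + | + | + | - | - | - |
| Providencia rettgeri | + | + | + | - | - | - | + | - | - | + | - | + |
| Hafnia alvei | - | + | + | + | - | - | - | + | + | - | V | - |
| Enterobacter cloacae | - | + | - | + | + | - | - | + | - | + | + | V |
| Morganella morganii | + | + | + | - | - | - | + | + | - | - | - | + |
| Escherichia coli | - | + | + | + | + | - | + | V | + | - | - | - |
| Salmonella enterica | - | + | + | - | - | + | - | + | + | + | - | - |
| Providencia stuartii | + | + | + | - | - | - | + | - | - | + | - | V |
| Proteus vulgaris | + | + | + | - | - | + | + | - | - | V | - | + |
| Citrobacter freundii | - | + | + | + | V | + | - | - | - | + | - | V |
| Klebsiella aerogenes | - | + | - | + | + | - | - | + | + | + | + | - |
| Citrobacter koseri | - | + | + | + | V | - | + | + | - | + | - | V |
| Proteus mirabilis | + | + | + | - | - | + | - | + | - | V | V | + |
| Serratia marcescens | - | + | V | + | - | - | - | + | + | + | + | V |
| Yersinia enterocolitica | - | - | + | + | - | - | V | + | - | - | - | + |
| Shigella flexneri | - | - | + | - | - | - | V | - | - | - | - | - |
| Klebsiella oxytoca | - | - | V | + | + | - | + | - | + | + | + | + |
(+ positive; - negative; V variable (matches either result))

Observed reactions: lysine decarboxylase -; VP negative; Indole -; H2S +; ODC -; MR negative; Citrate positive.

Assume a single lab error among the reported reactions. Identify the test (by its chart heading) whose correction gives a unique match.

As reported, no row in the chart matches all 7 reactions.
Reversing MR (to +) → unique match: Citrobacter freundii.
Reversing H2S → still no organism matches.
Reversing lysine decarboxylase → still no organism matches.
Reversing ODC → still no organism matches.
Reversing Citrate → still no organism matches.
Reversing VP → still no organism matches.
Reversing Indole → still no organism matches.

MR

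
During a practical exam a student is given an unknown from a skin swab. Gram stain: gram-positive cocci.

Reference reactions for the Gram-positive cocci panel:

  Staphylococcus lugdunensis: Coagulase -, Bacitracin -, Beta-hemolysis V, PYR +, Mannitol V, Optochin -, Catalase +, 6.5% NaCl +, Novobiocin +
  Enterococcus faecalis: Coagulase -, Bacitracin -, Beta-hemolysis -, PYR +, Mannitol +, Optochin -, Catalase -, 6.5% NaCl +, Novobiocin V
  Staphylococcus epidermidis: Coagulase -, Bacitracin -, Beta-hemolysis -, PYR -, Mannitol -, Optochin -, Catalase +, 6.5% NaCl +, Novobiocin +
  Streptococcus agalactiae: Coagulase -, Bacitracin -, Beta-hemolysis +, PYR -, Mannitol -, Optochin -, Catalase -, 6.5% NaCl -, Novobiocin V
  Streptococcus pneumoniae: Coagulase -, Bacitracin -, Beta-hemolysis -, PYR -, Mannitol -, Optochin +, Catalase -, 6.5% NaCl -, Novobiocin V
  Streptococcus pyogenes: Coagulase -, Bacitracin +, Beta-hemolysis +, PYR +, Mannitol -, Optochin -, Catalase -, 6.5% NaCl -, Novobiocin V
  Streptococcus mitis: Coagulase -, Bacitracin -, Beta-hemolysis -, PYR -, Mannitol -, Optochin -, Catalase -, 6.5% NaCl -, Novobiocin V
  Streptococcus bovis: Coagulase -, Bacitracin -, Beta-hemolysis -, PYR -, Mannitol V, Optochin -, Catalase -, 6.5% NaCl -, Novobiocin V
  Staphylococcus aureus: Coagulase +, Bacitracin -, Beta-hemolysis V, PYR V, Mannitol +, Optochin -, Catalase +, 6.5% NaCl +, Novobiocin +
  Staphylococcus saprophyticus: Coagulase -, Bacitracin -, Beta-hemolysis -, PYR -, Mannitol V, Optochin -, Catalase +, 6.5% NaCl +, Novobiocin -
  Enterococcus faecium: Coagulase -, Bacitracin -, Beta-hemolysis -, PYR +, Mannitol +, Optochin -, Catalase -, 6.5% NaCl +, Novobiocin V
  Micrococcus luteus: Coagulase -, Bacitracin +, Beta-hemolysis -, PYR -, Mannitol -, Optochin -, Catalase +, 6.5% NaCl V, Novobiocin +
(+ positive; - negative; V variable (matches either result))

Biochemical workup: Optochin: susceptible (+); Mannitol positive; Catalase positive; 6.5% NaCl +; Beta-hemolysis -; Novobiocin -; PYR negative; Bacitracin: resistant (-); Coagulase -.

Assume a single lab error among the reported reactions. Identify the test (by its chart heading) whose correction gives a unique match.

Optochin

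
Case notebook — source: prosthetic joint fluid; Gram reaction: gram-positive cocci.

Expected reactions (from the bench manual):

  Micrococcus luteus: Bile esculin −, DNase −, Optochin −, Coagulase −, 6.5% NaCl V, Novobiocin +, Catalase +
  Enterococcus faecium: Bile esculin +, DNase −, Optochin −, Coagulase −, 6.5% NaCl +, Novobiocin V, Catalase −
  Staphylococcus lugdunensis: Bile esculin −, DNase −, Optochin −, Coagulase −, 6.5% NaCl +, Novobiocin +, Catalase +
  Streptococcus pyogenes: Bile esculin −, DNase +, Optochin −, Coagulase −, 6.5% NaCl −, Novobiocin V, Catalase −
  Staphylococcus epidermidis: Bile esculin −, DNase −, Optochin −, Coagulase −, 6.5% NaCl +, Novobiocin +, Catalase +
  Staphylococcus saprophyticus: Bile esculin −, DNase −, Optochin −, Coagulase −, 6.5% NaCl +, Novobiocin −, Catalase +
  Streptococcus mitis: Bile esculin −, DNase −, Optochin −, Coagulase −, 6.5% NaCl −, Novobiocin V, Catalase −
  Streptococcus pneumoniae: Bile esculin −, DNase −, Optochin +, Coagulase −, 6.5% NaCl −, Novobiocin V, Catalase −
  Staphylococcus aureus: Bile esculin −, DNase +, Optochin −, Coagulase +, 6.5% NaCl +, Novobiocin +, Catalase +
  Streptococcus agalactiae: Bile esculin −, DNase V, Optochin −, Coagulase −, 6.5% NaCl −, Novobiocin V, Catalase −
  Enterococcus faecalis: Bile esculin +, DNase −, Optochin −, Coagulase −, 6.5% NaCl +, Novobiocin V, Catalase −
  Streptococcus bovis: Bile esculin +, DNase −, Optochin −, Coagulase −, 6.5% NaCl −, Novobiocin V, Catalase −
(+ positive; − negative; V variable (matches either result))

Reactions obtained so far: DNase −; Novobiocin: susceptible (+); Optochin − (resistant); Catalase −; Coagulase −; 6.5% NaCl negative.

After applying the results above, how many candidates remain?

3

Optochin −: excludes Streptococcus pneumoniae — 11 left.
DNase −: excludes Streptococcus pyogenes, Staphylococcus aureus — 9 left.
Novobiocin +: excludes Staphylococcus saprophyticus — 8 left.
Catalase −: excludes Micrococcus luteus, Staphylococcus lugdunensis, Staphylococcus epidermidis — 5 left.
Coagulase −: all 5 remaining candidates are consistent.
6.5% NaCl −: excludes Enterococcus faecium, Enterococcus faecalis — 3 left.
Still consistent: Streptococcus agalactiae, Streptococcus bovis, Streptococcus mitis.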